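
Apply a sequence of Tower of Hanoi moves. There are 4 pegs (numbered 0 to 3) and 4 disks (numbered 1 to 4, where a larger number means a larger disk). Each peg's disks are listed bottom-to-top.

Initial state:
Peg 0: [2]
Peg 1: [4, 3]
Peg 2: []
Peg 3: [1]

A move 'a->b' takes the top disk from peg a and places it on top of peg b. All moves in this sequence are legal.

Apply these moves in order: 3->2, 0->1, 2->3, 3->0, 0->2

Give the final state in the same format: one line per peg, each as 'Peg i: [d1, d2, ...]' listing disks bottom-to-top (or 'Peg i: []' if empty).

Answer: Peg 0: []
Peg 1: [4, 3, 2]
Peg 2: [1]
Peg 3: []

Derivation:
After move 1 (3->2):
Peg 0: [2]
Peg 1: [4, 3]
Peg 2: [1]
Peg 3: []

After move 2 (0->1):
Peg 0: []
Peg 1: [4, 3, 2]
Peg 2: [1]
Peg 3: []

After move 3 (2->3):
Peg 0: []
Peg 1: [4, 3, 2]
Peg 2: []
Peg 3: [1]

After move 4 (3->0):
Peg 0: [1]
Peg 1: [4, 3, 2]
Peg 2: []
Peg 3: []

After move 5 (0->2):
Peg 0: []
Peg 1: [4, 3, 2]
Peg 2: [1]
Peg 3: []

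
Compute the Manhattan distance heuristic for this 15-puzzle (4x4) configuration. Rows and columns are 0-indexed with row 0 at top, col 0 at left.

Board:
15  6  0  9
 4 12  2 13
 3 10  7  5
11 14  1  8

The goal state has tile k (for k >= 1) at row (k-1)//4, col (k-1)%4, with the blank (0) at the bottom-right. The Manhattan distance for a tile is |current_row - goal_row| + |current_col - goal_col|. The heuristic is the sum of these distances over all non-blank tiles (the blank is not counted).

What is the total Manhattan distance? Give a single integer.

Tile 15: (0,0)->(3,2) = 5
Tile 6: (0,1)->(1,1) = 1
Tile 9: (0,3)->(2,0) = 5
Tile 4: (1,0)->(0,3) = 4
Tile 12: (1,1)->(2,3) = 3
Tile 2: (1,2)->(0,1) = 2
Tile 13: (1,3)->(3,0) = 5
Tile 3: (2,0)->(0,2) = 4
Tile 10: (2,1)->(2,1) = 0
Tile 7: (2,2)->(1,2) = 1
Tile 5: (2,3)->(1,0) = 4
Tile 11: (3,0)->(2,2) = 3
Tile 14: (3,1)->(3,1) = 0
Tile 1: (3,2)->(0,0) = 5
Tile 8: (3,3)->(1,3) = 2
Sum: 5 + 1 + 5 + 4 + 3 + 2 + 5 + 4 + 0 + 1 + 4 + 3 + 0 + 5 + 2 = 44

Answer: 44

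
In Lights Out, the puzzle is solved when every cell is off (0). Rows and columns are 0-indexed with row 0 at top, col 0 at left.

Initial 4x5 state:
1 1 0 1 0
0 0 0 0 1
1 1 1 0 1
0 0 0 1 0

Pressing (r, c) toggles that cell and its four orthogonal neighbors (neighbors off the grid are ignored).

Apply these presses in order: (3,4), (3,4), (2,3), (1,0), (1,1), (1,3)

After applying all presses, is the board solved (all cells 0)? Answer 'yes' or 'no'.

Answer: yes

Derivation:
After press 1 at (3,4):
1 1 0 1 0
0 0 0 0 1
1 1 1 0 0
0 0 0 0 1

After press 2 at (3,4):
1 1 0 1 0
0 0 0 0 1
1 1 1 0 1
0 0 0 1 0

After press 3 at (2,3):
1 1 0 1 0
0 0 0 1 1
1 1 0 1 0
0 0 0 0 0

After press 4 at (1,0):
0 1 0 1 0
1 1 0 1 1
0 1 0 1 0
0 0 0 0 0

After press 5 at (1,1):
0 0 0 1 0
0 0 1 1 1
0 0 0 1 0
0 0 0 0 0

After press 6 at (1,3):
0 0 0 0 0
0 0 0 0 0
0 0 0 0 0
0 0 0 0 0

Lights still on: 0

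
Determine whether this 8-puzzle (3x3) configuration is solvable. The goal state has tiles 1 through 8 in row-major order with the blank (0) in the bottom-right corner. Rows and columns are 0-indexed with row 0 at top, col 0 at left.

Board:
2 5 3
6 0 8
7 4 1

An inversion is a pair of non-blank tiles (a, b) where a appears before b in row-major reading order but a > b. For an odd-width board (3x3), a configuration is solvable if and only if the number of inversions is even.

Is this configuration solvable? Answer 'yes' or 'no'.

Answer: no

Derivation:
Inversions (pairs i<j in row-major order where tile[i] > tile[j] > 0): 13
13 is odd, so the puzzle is not solvable.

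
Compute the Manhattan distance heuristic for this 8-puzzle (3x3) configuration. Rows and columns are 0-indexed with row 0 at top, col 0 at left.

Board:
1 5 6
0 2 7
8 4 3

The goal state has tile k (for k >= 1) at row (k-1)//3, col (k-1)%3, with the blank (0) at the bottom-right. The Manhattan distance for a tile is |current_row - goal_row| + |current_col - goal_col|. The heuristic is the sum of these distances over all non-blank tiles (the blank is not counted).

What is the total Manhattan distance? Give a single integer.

Tile 1: (0,0)->(0,0) = 0
Tile 5: (0,1)->(1,1) = 1
Tile 6: (0,2)->(1,2) = 1
Tile 2: (1,1)->(0,1) = 1
Tile 7: (1,2)->(2,0) = 3
Tile 8: (2,0)->(2,1) = 1
Tile 4: (2,1)->(1,0) = 2
Tile 3: (2,2)->(0,2) = 2
Sum: 0 + 1 + 1 + 1 + 3 + 1 + 2 + 2 = 11

Answer: 11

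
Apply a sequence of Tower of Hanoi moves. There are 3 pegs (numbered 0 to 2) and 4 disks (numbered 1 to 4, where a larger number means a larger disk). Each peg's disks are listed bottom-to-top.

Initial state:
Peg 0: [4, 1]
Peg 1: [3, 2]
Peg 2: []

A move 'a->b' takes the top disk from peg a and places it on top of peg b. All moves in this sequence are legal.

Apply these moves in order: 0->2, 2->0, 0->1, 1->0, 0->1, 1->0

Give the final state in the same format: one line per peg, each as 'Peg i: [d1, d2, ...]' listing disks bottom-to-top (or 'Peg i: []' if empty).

After move 1 (0->2):
Peg 0: [4]
Peg 1: [3, 2]
Peg 2: [1]

After move 2 (2->0):
Peg 0: [4, 1]
Peg 1: [3, 2]
Peg 2: []

After move 3 (0->1):
Peg 0: [4]
Peg 1: [3, 2, 1]
Peg 2: []

After move 4 (1->0):
Peg 0: [4, 1]
Peg 1: [3, 2]
Peg 2: []

After move 5 (0->1):
Peg 0: [4]
Peg 1: [3, 2, 1]
Peg 2: []

After move 6 (1->0):
Peg 0: [4, 1]
Peg 1: [3, 2]
Peg 2: []

Answer: Peg 0: [4, 1]
Peg 1: [3, 2]
Peg 2: []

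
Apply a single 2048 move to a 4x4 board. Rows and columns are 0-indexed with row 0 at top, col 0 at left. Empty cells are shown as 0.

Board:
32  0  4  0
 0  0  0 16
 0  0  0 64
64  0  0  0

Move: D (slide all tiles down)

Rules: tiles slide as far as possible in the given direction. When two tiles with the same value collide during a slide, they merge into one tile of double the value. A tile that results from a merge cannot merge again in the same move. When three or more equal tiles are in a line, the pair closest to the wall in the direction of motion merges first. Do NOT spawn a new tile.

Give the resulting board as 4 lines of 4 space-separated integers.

Answer:  0  0  0  0
 0  0  0  0
32  0  0 16
64  0  4 64

Derivation:
Slide down:
col 0: [32, 0, 0, 64] -> [0, 0, 32, 64]
col 1: [0, 0, 0, 0] -> [0, 0, 0, 0]
col 2: [4, 0, 0, 0] -> [0, 0, 0, 4]
col 3: [0, 16, 64, 0] -> [0, 0, 16, 64]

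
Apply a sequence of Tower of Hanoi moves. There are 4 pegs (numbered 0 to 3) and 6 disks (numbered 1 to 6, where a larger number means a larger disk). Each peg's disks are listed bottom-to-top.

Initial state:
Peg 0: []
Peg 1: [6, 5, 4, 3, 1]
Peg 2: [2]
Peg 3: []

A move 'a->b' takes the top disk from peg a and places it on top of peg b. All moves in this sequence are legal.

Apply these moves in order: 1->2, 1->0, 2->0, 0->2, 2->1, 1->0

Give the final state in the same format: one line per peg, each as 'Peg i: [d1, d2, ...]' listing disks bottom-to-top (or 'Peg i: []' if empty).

Answer: Peg 0: [3, 1]
Peg 1: [6, 5, 4]
Peg 2: [2]
Peg 3: []

Derivation:
After move 1 (1->2):
Peg 0: []
Peg 1: [6, 5, 4, 3]
Peg 2: [2, 1]
Peg 3: []

After move 2 (1->0):
Peg 0: [3]
Peg 1: [6, 5, 4]
Peg 2: [2, 1]
Peg 3: []

After move 3 (2->0):
Peg 0: [3, 1]
Peg 1: [6, 5, 4]
Peg 2: [2]
Peg 3: []

After move 4 (0->2):
Peg 0: [3]
Peg 1: [6, 5, 4]
Peg 2: [2, 1]
Peg 3: []

After move 5 (2->1):
Peg 0: [3]
Peg 1: [6, 5, 4, 1]
Peg 2: [2]
Peg 3: []

After move 6 (1->0):
Peg 0: [3, 1]
Peg 1: [6, 5, 4]
Peg 2: [2]
Peg 3: []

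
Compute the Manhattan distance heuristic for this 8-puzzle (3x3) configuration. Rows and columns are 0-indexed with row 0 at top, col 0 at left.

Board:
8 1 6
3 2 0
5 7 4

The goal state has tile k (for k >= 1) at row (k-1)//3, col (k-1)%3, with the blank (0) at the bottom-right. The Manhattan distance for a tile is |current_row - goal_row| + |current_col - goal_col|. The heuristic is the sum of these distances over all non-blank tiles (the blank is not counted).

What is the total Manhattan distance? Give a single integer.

Tile 8: at (0,0), goal (2,1), distance |0-2|+|0-1| = 3
Tile 1: at (0,1), goal (0,0), distance |0-0|+|1-0| = 1
Tile 6: at (0,2), goal (1,2), distance |0-1|+|2-2| = 1
Tile 3: at (1,0), goal (0,2), distance |1-0|+|0-2| = 3
Tile 2: at (1,1), goal (0,1), distance |1-0|+|1-1| = 1
Tile 5: at (2,0), goal (1,1), distance |2-1|+|0-1| = 2
Tile 7: at (2,1), goal (2,0), distance |2-2|+|1-0| = 1
Tile 4: at (2,2), goal (1,0), distance |2-1|+|2-0| = 3
Sum: 3 + 1 + 1 + 3 + 1 + 2 + 1 + 3 = 15

Answer: 15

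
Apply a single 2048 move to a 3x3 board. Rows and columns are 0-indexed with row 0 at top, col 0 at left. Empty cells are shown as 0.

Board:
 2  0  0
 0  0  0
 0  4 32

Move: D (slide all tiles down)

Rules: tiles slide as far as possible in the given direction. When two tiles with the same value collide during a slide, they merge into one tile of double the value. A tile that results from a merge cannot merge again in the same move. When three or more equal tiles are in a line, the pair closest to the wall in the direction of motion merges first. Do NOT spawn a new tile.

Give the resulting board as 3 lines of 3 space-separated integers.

Slide down:
col 0: [2, 0, 0] -> [0, 0, 2]
col 1: [0, 0, 4] -> [0, 0, 4]
col 2: [0, 0, 32] -> [0, 0, 32]

Answer:  0  0  0
 0  0  0
 2  4 32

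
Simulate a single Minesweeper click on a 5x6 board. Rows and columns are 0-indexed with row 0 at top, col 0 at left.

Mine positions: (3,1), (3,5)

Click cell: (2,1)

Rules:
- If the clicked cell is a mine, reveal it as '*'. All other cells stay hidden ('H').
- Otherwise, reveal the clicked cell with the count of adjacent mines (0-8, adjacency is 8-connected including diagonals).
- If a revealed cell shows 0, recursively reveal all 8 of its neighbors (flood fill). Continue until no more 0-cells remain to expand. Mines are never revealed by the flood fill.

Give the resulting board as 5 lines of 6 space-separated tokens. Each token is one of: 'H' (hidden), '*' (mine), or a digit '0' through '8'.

H H H H H H
H H H H H H
H 1 H H H H
H H H H H H
H H H H H H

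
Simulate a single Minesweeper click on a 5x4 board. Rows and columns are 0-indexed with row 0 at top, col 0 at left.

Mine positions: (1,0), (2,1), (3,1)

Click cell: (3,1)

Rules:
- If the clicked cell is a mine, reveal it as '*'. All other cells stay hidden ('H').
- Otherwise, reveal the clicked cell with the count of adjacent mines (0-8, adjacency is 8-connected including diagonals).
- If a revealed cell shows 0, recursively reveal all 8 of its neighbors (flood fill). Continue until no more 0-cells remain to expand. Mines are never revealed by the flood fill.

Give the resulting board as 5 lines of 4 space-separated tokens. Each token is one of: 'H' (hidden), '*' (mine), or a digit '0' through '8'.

H H H H
H H H H
H H H H
H * H H
H H H H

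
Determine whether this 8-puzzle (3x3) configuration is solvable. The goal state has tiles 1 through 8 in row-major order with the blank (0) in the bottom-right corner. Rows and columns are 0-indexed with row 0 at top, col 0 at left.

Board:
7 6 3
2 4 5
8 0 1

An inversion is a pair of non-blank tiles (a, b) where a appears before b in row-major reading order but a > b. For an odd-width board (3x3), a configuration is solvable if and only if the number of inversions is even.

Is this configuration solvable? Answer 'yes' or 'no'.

Answer: no

Derivation:
Inversions (pairs i<j in row-major order where tile[i] > tile[j] > 0): 17
17 is odd, so the puzzle is not solvable.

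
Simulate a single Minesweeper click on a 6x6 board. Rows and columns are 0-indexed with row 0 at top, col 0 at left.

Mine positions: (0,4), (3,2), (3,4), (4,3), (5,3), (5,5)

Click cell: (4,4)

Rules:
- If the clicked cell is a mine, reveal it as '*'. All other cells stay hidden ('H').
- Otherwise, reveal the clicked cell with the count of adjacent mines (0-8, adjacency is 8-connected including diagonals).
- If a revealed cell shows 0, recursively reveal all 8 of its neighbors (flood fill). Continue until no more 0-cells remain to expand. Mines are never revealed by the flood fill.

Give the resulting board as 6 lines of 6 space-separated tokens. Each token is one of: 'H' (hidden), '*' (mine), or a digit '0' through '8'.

H H H H H H
H H H H H H
H H H H H H
H H H H H H
H H H H 4 H
H H H H H H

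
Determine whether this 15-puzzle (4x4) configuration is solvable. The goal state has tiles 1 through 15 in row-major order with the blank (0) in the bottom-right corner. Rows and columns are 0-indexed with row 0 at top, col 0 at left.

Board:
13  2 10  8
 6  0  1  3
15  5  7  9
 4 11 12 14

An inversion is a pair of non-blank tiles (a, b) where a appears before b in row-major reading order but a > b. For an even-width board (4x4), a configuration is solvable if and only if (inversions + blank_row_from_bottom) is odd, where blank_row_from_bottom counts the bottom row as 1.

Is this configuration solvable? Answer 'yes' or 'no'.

Answer: no

Derivation:
Inversions: 41
Blank is in row 1 (0-indexed from top), which is row 3 counting from the bottom (bottom = 1).
41 + 3 = 44, which is even, so the puzzle is not solvable.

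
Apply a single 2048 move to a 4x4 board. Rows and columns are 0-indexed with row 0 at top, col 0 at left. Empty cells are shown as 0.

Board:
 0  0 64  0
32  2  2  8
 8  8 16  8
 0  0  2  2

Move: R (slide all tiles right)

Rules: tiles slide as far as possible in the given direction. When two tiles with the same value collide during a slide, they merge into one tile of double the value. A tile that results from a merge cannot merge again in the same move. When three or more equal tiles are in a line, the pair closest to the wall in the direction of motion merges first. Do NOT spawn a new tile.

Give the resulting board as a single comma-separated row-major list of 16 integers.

Slide right:
row 0: [0, 0, 64, 0] -> [0, 0, 0, 64]
row 1: [32, 2, 2, 8] -> [0, 32, 4, 8]
row 2: [8, 8, 16, 8] -> [0, 16, 16, 8]
row 3: [0, 0, 2, 2] -> [0, 0, 0, 4]

Answer: 0, 0, 0, 64, 0, 32, 4, 8, 0, 16, 16, 8, 0, 0, 0, 4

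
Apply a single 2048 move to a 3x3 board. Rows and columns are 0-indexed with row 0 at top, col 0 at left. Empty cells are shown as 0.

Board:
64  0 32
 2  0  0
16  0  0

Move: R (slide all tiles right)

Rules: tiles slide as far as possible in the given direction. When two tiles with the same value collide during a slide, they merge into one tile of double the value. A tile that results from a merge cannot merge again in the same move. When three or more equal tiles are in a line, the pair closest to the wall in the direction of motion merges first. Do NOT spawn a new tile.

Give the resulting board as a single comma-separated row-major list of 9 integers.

Slide right:
row 0: [64, 0, 32] -> [0, 64, 32]
row 1: [2, 0, 0] -> [0, 0, 2]
row 2: [16, 0, 0] -> [0, 0, 16]

Answer: 0, 64, 32, 0, 0, 2, 0, 0, 16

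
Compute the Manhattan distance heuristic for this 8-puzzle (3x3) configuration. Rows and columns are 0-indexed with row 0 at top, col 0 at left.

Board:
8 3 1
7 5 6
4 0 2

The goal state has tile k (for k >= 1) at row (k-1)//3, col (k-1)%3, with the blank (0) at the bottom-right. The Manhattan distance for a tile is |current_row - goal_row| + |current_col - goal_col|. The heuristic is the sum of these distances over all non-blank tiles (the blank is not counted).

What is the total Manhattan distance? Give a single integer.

Answer: 11

Derivation:
Tile 8: at (0,0), goal (2,1), distance |0-2|+|0-1| = 3
Tile 3: at (0,1), goal (0,2), distance |0-0|+|1-2| = 1
Tile 1: at (0,2), goal (0,0), distance |0-0|+|2-0| = 2
Tile 7: at (1,0), goal (2,0), distance |1-2|+|0-0| = 1
Tile 5: at (1,1), goal (1,1), distance |1-1|+|1-1| = 0
Tile 6: at (1,2), goal (1,2), distance |1-1|+|2-2| = 0
Tile 4: at (2,0), goal (1,0), distance |2-1|+|0-0| = 1
Tile 2: at (2,2), goal (0,1), distance |2-0|+|2-1| = 3
Sum: 3 + 1 + 2 + 1 + 0 + 0 + 1 + 3 = 11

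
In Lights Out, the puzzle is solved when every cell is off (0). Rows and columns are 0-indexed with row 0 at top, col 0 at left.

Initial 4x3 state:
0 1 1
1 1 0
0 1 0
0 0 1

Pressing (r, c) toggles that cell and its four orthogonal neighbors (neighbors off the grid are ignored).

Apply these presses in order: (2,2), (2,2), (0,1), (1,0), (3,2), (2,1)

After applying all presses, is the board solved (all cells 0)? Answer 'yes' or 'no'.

After press 1 at (2,2):
0 1 1
1 1 1
0 0 1
0 0 0

After press 2 at (2,2):
0 1 1
1 1 0
0 1 0
0 0 1

After press 3 at (0,1):
1 0 0
1 0 0
0 1 0
0 0 1

After press 4 at (1,0):
0 0 0
0 1 0
1 1 0
0 0 1

After press 5 at (3,2):
0 0 0
0 1 0
1 1 1
0 1 0

After press 6 at (2,1):
0 0 0
0 0 0
0 0 0
0 0 0

Lights still on: 0

Answer: yes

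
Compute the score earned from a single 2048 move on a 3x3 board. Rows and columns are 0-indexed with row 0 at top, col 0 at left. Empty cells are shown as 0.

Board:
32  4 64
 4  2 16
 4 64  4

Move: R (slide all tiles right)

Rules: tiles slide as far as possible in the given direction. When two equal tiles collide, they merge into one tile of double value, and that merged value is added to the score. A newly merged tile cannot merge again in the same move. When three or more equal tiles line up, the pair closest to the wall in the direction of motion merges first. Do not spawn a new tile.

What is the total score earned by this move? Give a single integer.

Slide right:
row 0: [32, 4, 64] -> [32, 4, 64]  score +0 (running 0)
row 1: [4, 2, 16] -> [4, 2, 16]  score +0 (running 0)
row 2: [4, 64, 4] -> [4, 64, 4]  score +0 (running 0)
Board after move:
32  4 64
 4  2 16
 4 64  4

Answer: 0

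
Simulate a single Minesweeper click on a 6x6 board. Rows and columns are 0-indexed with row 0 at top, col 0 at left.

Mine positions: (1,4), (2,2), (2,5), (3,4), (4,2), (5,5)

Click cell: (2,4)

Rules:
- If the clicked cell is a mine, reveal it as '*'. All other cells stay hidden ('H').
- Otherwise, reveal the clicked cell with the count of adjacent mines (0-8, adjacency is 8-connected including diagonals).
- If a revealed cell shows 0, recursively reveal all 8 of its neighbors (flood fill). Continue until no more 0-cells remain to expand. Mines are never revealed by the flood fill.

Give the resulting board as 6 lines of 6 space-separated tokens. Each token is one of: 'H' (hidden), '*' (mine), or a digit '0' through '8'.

H H H H H H
H H H H H H
H H H H 3 H
H H H H H H
H H H H H H
H H H H H H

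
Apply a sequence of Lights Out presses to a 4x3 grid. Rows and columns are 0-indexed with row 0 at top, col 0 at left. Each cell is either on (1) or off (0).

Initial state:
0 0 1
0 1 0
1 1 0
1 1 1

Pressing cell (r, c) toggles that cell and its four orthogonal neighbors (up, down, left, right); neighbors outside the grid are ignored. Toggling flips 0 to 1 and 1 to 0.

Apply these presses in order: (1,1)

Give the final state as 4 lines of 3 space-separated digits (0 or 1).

Answer: 0 1 1
1 0 1
1 0 0
1 1 1

Derivation:
After press 1 at (1,1):
0 1 1
1 0 1
1 0 0
1 1 1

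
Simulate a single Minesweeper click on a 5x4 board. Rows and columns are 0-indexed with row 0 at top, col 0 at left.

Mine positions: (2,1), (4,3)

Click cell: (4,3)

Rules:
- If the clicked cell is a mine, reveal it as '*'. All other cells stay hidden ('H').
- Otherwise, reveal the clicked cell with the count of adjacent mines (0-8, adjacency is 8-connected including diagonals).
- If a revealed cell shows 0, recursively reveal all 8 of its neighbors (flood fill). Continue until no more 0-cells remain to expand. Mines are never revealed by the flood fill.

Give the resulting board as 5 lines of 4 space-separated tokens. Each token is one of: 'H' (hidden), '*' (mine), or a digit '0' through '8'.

H H H H
H H H H
H H H H
H H H H
H H H *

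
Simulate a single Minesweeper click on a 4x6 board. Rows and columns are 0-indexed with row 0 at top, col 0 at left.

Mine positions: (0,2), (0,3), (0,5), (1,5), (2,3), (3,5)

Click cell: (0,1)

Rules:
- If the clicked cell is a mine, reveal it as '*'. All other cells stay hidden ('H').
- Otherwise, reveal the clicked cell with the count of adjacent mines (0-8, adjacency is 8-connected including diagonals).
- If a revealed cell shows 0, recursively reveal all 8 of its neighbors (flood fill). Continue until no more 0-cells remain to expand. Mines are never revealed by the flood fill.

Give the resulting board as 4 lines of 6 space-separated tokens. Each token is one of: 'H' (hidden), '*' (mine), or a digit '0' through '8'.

H 1 H H H H
H H H H H H
H H H H H H
H H H H H H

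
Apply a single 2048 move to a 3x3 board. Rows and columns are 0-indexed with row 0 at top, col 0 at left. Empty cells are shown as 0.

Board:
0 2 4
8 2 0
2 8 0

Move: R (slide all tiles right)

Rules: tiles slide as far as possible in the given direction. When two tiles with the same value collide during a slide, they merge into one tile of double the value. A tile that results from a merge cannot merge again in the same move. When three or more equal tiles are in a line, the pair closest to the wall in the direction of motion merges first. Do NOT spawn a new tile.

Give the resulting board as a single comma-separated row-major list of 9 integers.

Answer: 0, 2, 4, 0, 8, 2, 0, 2, 8

Derivation:
Slide right:
row 0: [0, 2, 4] -> [0, 2, 4]
row 1: [8, 2, 0] -> [0, 8, 2]
row 2: [2, 8, 0] -> [0, 2, 8]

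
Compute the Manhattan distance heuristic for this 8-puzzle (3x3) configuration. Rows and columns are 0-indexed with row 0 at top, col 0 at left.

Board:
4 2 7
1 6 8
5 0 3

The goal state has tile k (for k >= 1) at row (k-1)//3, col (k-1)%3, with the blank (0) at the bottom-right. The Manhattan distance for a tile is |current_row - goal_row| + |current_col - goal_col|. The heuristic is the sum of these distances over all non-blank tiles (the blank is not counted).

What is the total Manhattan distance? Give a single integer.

Answer: 13

Derivation:
Tile 4: at (0,0), goal (1,0), distance |0-1|+|0-0| = 1
Tile 2: at (0,1), goal (0,1), distance |0-0|+|1-1| = 0
Tile 7: at (0,2), goal (2,0), distance |0-2|+|2-0| = 4
Tile 1: at (1,0), goal (0,0), distance |1-0|+|0-0| = 1
Tile 6: at (1,1), goal (1,2), distance |1-1|+|1-2| = 1
Tile 8: at (1,2), goal (2,1), distance |1-2|+|2-1| = 2
Tile 5: at (2,0), goal (1,1), distance |2-1|+|0-1| = 2
Tile 3: at (2,2), goal (0,2), distance |2-0|+|2-2| = 2
Sum: 1 + 0 + 4 + 1 + 1 + 2 + 2 + 2 = 13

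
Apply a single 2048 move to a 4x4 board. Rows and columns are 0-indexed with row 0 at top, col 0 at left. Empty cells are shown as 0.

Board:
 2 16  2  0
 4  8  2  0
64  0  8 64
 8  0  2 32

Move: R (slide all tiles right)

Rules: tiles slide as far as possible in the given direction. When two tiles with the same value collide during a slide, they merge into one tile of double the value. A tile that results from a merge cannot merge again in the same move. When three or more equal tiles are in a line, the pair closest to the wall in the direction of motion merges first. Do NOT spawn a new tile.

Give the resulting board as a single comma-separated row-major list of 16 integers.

Answer: 0, 2, 16, 2, 0, 4, 8, 2, 0, 64, 8, 64, 0, 8, 2, 32

Derivation:
Slide right:
row 0: [2, 16, 2, 0] -> [0, 2, 16, 2]
row 1: [4, 8, 2, 0] -> [0, 4, 8, 2]
row 2: [64, 0, 8, 64] -> [0, 64, 8, 64]
row 3: [8, 0, 2, 32] -> [0, 8, 2, 32]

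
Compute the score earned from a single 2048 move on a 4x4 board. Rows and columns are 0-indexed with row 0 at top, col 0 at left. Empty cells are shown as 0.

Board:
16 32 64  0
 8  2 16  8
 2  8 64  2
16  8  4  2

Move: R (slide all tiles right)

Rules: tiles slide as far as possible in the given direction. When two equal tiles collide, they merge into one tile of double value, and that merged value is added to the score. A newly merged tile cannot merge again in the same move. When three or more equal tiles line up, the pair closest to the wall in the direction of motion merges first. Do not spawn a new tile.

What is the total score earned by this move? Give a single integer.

Slide right:
row 0: [16, 32, 64, 0] -> [0, 16, 32, 64]  score +0 (running 0)
row 1: [8, 2, 16, 8] -> [8, 2, 16, 8]  score +0 (running 0)
row 2: [2, 8, 64, 2] -> [2, 8, 64, 2]  score +0 (running 0)
row 3: [16, 8, 4, 2] -> [16, 8, 4, 2]  score +0 (running 0)
Board after move:
 0 16 32 64
 8  2 16  8
 2  8 64  2
16  8  4  2

Answer: 0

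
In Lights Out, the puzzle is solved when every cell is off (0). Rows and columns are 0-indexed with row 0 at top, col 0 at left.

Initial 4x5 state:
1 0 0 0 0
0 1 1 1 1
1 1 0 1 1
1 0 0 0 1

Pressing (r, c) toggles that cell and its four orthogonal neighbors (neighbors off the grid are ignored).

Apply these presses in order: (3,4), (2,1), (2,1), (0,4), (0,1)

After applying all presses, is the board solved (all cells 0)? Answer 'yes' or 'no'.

After press 1 at (3,4):
1 0 0 0 0
0 1 1 1 1
1 1 0 1 0
1 0 0 1 0

After press 2 at (2,1):
1 0 0 0 0
0 0 1 1 1
0 0 1 1 0
1 1 0 1 0

After press 3 at (2,1):
1 0 0 0 0
0 1 1 1 1
1 1 0 1 0
1 0 0 1 0

After press 4 at (0,4):
1 0 0 1 1
0 1 1 1 0
1 1 0 1 0
1 0 0 1 0

After press 5 at (0,1):
0 1 1 1 1
0 0 1 1 0
1 1 0 1 0
1 0 0 1 0

Lights still on: 11

Answer: no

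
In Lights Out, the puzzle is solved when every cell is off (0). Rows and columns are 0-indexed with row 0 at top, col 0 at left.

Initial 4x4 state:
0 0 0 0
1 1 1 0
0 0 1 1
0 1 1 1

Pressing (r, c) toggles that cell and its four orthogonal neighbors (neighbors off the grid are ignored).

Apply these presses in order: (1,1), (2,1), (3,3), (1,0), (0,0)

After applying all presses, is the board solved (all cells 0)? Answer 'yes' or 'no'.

After press 1 at (1,1):
0 1 0 0
0 0 0 0
0 1 1 1
0 1 1 1

After press 2 at (2,1):
0 1 0 0
0 1 0 0
1 0 0 1
0 0 1 1

After press 3 at (3,3):
0 1 0 0
0 1 0 0
1 0 0 0
0 0 0 0

After press 4 at (1,0):
1 1 0 0
1 0 0 0
0 0 0 0
0 0 0 0

After press 5 at (0,0):
0 0 0 0
0 0 0 0
0 0 0 0
0 0 0 0

Lights still on: 0

Answer: yes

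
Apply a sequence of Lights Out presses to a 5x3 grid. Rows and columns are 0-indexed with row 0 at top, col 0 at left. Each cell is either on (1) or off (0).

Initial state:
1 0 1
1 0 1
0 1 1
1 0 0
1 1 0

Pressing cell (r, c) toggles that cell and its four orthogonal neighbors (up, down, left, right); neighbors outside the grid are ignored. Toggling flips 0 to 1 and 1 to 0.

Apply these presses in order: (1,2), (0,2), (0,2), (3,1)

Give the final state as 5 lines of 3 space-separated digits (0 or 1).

After press 1 at (1,2):
1 0 0
1 1 0
0 1 0
1 0 0
1 1 0

After press 2 at (0,2):
1 1 1
1 1 1
0 1 0
1 0 0
1 1 0

After press 3 at (0,2):
1 0 0
1 1 0
0 1 0
1 0 0
1 1 0

After press 4 at (3,1):
1 0 0
1 1 0
0 0 0
0 1 1
1 0 0

Answer: 1 0 0
1 1 0
0 0 0
0 1 1
1 0 0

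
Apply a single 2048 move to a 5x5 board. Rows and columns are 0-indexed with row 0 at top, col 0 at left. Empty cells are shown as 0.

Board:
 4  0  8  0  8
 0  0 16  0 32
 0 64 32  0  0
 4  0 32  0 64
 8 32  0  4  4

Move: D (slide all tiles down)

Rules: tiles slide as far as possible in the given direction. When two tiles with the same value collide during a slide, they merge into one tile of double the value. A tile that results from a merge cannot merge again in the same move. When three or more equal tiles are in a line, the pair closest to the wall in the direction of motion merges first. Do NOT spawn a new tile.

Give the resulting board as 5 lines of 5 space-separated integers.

Answer:  0  0  0  0  0
 0  0  0  0  8
 0  0  8  0 32
 8 64 16  0 64
 8 32 64  4  4

Derivation:
Slide down:
col 0: [4, 0, 0, 4, 8] -> [0, 0, 0, 8, 8]
col 1: [0, 0, 64, 0, 32] -> [0, 0, 0, 64, 32]
col 2: [8, 16, 32, 32, 0] -> [0, 0, 8, 16, 64]
col 3: [0, 0, 0, 0, 4] -> [0, 0, 0, 0, 4]
col 4: [8, 32, 0, 64, 4] -> [0, 8, 32, 64, 4]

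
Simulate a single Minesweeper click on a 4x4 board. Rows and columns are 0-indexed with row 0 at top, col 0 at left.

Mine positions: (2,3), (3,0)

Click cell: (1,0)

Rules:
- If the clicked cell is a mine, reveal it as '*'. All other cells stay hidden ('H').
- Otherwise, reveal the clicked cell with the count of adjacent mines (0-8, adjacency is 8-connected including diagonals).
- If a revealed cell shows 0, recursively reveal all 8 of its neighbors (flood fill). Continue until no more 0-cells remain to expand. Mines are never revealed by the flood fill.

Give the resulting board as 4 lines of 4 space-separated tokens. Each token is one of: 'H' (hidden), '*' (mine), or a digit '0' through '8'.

0 0 0 0
0 0 1 1
1 1 1 H
H H H H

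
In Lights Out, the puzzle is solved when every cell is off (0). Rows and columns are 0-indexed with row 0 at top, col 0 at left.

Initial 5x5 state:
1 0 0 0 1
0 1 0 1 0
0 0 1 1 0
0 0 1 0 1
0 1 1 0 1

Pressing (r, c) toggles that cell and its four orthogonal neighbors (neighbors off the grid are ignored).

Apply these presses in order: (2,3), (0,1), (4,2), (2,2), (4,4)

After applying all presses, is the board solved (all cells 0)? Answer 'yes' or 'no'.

Answer: no

Derivation:
After press 1 at (2,3):
1 0 0 0 1
0 1 0 0 0
0 0 0 0 1
0 0 1 1 1
0 1 1 0 1

After press 2 at (0,1):
0 1 1 0 1
0 0 0 0 0
0 0 0 0 1
0 0 1 1 1
0 1 1 0 1

After press 3 at (4,2):
0 1 1 0 1
0 0 0 0 0
0 0 0 0 1
0 0 0 1 1
0 0 0 1 1

After press 4 at (2,2):
0 1 1 0 1
0 0 1 0 0
0 1 1 1 1
0 0 1 1 1
0 0 0 1 1

After press 5 at (4,4):
0 1 1 0 1
0 0 1 0 0
0 1 1 1 1
0 0 1 1 0
0 0 0 0 0

Lights still on: 10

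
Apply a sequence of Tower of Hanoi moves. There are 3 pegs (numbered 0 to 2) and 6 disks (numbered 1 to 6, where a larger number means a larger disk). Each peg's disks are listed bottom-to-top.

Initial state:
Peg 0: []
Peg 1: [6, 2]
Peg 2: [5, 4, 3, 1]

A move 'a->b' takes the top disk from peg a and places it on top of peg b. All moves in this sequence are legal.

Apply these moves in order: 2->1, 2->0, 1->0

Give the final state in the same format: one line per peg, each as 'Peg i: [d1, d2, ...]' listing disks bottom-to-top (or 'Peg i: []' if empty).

After move 1 (2->1):
Peg 0: []
Peg 1: [6, 2, 1]
Peg 2: [5, 4, 3]

After move 2 (2->0):
Peg 0: [3]
Peg 1: [6, 2, 1]
Peg 2: [5, 4]

After move 3 (1->0):
Peg 0: [3, 1]
Peg 1: [6, 2]
Peg 2: [5, 4]

Answer: Peg 0: [3, 1]
Peg 1: [6, 2]
Peg 2: [5, 4]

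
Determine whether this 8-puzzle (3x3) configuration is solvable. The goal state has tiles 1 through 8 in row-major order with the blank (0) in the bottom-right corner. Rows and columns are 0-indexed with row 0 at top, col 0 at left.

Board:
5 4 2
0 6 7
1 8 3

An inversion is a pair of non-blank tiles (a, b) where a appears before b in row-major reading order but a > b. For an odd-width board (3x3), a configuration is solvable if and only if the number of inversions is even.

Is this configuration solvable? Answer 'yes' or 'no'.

Inversions (pairs i<j in row-major order where tile[i] > tile[j] > 0): 13
13 is odd, so the puzzle is not solvable.

Answer: no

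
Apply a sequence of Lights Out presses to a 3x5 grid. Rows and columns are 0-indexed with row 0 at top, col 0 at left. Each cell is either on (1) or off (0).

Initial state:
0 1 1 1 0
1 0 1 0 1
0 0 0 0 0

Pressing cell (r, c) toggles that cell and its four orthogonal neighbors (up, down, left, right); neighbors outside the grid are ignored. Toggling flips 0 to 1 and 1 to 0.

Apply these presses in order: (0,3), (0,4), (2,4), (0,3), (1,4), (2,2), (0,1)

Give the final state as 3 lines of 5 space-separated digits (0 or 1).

Answer: 1 0 0 0 0
1 1 0 1 0
0 1 1 0 0

Derivation:
After press 1 at (0,3):
0 1 0 0 1
1 0 1 1 1
0 0 0 0 0

After press 2 at (0,4):
0 1 0 1 0
1 0 1 1 0
0 0 0 0 0

After press 3 at (2,4):
0 1 0 1 0
1 0 1 1 1
0 0 0 1 1

After press 4 at (0,3):
0 1 1 0 1
1 0 1 0 1
0 0 0 1 1

After press 5 at (1,4):
0 1 1 0 0
1 0 1 1 0
0 0 0 1 0

After press 6 at (2,2):
0 1 1 0 0
1 0 0 1 0
0 1 1 0 0

After press 7 at (0,1):
1 0 0 0 0
1 1 0 1 0
0 1 1 0 0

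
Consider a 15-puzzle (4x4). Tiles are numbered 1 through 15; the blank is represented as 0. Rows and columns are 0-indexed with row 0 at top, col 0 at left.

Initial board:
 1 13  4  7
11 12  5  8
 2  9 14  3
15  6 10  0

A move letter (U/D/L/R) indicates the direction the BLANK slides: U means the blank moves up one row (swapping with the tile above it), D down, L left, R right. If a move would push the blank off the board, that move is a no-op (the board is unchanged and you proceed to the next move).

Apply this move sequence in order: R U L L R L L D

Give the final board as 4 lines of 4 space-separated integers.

After move 1 (R):
 1 13  4  7
11 12  5  8
 2  9 14  3
15  6 10  0

After move 2 (U):
 1 13  4  7
11 12  5  8
 2  9 14  0
15  6 10  3

After move 3 (L):
 1 13  4  7
11 12  5  8
 2  9  0 14
15  6 10  3

After move 4 (L):
 1 13  4  7
11 12  5  8
 2  0  9 14
15  6 10  3

After move 5 (R):
 1 13  4  7
11 12  5  8
 2  9  0 14
15  6 10  3

After move 6 (L):
 1 13  4  7
11 12  5  8
 2  0  9 14
15  6 10  3

After move 7 (L):
 1 13  4  7
11 12  5  8
 0  2  9 14
15  6 10  3

After move 8 (D):
 1 13  4  7
11 12  5  8
15  2  9 14
 0  6 10  3

Answer:  1 13  4  7
11 12  5  8
15  2  9 14
 0  6 10  3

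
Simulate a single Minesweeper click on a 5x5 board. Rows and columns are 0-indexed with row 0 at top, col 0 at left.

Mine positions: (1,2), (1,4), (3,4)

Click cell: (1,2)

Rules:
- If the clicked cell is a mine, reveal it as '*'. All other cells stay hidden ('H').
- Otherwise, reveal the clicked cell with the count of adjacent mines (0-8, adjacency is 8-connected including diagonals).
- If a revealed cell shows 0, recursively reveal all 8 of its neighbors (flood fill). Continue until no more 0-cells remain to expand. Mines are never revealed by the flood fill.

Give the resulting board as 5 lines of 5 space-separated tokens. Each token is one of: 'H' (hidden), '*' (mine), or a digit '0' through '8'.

H H H H H
H H * H H
H H H H H
H H H H H
H H H H H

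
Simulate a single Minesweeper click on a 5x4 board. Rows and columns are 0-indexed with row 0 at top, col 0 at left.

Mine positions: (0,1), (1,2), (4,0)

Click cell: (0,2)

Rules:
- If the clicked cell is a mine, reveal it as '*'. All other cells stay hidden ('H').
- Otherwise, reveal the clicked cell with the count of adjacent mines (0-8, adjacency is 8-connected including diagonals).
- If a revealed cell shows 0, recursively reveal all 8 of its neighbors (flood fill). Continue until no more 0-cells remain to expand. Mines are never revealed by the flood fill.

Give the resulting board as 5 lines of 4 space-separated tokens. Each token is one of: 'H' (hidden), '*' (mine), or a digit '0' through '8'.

H H 2 H
H H H H
H H H H
H H H H
H H H H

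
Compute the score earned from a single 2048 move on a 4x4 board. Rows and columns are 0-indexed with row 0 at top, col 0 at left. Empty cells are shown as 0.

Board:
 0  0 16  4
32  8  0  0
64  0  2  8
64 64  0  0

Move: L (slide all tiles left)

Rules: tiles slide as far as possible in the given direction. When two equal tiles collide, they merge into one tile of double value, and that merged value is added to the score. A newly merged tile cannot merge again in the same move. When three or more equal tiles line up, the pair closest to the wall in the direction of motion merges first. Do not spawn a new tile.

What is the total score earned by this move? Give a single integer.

Answer: 128

Derivation:
Slide left:
row 0: [0, 0, 16, 4] -> [16, 4, 0, 0]  score +0 (running 0)
row 1: [32, 8, 0, 0] -> [32, 8, 0, 0]  score +0 (running 0)
row 2: [64, 0, 2, 8] -> [64, 2, 8, 0]  score +0 (running 0)
row 3: [64, 64, 0, 0] -> [128, 0, 0, 0]  score +128 (running 128)
Board after move:
 16   4   0   0
 32   8   0   0
 64   2   8   0
128   0   0   0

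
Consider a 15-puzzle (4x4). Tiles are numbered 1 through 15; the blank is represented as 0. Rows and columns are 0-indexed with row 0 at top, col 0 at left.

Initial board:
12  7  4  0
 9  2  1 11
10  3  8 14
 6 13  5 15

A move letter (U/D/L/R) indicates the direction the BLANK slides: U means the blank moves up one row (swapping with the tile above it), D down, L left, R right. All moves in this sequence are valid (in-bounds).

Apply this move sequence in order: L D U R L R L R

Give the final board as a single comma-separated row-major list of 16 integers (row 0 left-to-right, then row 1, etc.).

After move 1 (L):
12  7  0  4
 9  2  1 11
10  3  8 14
 6 13  5 15

After move 2 (D):
12  7  1  4
 9  2  0 11
10  3  8 14
 6 13  5 15

After move 3 (U):
12  7  0  4
 9  2  1 11
10  3  8 14
 6 13  5 15

After move 4 (R):
12  7  4  0
 9  2  1 11
10  3  8 14
 6 13  5 15

After move 5 (L):
12  7  0  4
 9  2  1 11
10  3  8 14
 6 13  5 15

After move 6 (R):
12  7  4  0
 9  2  1 11
10  3  8 14
 6 13  5 15

After move 7 (L):
12  7  0  4
 9  2  1 11
10  3  8 14
 6 13  5 15

After move 8 (R):
12  7  4  0
 9  2  1 11
10  3  8 14
 6 13  5 15

Answer: 12, 7, 4, 0, 9, 2, 1, 11, 10, 3, 8, 14, 6, 13, 5, 15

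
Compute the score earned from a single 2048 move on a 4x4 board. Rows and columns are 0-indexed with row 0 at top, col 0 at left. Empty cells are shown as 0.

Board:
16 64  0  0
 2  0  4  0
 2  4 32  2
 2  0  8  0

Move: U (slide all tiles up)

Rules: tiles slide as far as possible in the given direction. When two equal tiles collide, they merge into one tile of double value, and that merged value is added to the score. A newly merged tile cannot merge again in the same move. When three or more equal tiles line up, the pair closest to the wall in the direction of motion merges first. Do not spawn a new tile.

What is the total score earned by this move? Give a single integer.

Slide up:
col 0: [16, 2, 2, 2] -> [16, 4, 2, 0]  score +4 (running 4)
col 1: [64, 0, 4, 0] -> [64, 4, 0, 0]  score +0 (running 4)
col 2: [0, 4, 32, 8] -> [4, 32, 8, 0]  score +0 (running 4)
col 3: [0, 0, 2, 0] -> [2, 0, 0, 0]  score +0 (running 4)
Board after move:
16 64  4  2
 4  4 32  0
 2  0  8  0
 0  0  0  0

Answer: 4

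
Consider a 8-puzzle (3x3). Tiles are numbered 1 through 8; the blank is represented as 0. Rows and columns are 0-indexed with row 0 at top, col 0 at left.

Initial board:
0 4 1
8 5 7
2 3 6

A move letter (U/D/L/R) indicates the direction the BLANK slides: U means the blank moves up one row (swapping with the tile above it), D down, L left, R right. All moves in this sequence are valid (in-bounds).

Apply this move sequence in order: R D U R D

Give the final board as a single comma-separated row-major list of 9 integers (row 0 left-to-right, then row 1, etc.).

Answer: 4, 1, 7, 8, 5, 0, 2, 3, 6

Derivation:
After move 1 (R):
4 0 1
8 5 7
2 3 6

After move 2 (D):
4 5 1
8 0 7
2 3 6

After move 3 (U):
4 0 1
8 5 7
2 3 6

After move 4 (R):
4 1 0
8 5 7
2 3 6

After move 5 (D):
4 1 7
8 5 0
2 3 6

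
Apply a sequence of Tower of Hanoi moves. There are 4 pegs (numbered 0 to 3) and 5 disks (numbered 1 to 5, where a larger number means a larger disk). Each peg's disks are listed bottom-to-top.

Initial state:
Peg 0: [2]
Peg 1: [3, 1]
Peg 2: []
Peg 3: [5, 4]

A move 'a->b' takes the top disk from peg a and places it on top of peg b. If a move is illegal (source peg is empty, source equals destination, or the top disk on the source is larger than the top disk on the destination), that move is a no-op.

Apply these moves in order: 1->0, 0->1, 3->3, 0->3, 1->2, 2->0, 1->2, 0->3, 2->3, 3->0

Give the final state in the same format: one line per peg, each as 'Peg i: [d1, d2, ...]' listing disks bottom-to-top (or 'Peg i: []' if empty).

After move 1 (1->0):
Peg 0: [2, 1]
Peg 1: [3]
Peg 2: []
Peg 3: [5, 4]

After move 2 (0->1):
Peg 0: [2]
Peg 1: [3, 1]
Peg 2: []
Peg 3: [5, 4]

After move 3 (3->3):
Peg 0: [2]
Peg 1: [3, 1]
Peg 2: []
Peg 3: [5, 4]

After move 4 (0->3):
Peg 0: []
Peg 1: [3, 1]
Peg 2: []
Peg 3: [5, 4, 2]

After move 5 (1->2):
Peg 0: []
Peg 1: [3]
Peg 2: [1]
Peg 3: [5, 4, 2]

After move 6 (2->0):
Peg 0: [1]
Peg 1: [3]
Peg 2: []
Peg 3: [5, 4, 2]

After move 7 (1->2):
Peg 0: [1]
Peg 1: []
Peg 2: [3]
Peg 3: [5, 4, 2]

After move 8 (0->3):
Peg 0: []
Peg 1: []
Peg 2: [3]
Peg 3: [5, 4, 2, 1]

After move 9 (2->3):
Peg 0: []
Peg 1: []
Peg 2: [3]
Peg 3: [5, 4, 2, 1]

After move 10 (3->0):
Peg 0: [1]
Peg 1: []
Peg 2: [3]
Peg 3: [5, 4, 2]

Answer: Peg 0: [1]
Peg 1: []
Peg 2: [3]
Peg 3: [5, 4, 2]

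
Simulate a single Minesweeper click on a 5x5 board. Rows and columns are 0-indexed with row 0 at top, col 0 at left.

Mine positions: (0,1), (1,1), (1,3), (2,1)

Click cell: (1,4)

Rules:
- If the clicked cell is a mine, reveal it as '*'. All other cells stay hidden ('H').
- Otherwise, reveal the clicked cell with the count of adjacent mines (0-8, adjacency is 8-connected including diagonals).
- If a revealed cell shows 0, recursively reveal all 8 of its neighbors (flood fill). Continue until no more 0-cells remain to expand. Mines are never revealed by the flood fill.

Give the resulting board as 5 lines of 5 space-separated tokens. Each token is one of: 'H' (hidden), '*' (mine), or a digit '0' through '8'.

H H H H H
H H H H 1
H H H H H
H H H H H
H H H H H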